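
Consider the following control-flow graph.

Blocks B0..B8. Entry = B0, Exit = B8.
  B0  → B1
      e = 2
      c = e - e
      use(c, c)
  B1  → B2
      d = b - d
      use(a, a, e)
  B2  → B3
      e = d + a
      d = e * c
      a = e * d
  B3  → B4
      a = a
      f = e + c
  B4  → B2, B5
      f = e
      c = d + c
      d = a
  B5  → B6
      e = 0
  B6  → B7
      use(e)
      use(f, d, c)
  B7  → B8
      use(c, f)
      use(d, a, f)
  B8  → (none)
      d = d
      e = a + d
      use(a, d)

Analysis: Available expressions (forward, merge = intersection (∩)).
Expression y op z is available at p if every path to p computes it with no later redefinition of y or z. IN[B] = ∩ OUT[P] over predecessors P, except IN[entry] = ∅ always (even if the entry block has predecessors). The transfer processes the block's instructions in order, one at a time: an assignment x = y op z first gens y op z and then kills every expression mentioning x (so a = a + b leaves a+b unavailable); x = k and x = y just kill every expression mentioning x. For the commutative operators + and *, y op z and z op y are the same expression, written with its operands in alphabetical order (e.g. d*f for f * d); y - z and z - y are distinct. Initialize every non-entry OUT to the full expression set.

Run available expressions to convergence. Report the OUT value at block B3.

Fixpoint table:
  B0:  IN={}  OUT={e-e}
  B1:  IN={e-e}  OUT={e-e}
  B2:  IN={}  OUT={c*e, d*e}
  B3:  IN={c*e, d*e}  OUT={c*e, c+e, d*e}
  B4:  IN={c*e, c+e, d*e}  OUT={}
  B5:  IN={}  OUT={}
  B6:  IN={}  OUT={}
  B7:  IN={}  OUT={}
  B8:  IN={}  OUT={a+d}

Merge at B3: IN[B3] = OUT[B2] = {c*e, d*e}
Applying B3's transfer function to that IN value gives OUT[B3] (row B3 above).

Answer: {c*e, c+e, d*e}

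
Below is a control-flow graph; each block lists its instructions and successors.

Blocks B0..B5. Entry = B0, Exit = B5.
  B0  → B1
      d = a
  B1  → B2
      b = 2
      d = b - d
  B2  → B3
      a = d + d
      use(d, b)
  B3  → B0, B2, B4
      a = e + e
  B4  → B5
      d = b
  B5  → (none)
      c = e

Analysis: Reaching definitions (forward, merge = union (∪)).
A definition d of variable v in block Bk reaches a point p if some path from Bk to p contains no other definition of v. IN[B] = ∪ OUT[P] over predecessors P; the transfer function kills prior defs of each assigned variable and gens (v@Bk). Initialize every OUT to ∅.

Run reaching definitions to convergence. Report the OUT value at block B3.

Answer: {a@B3, b@B1, d@B1}

Working:
Converged values:
  B0:   IN={a@B3, b@B1, d@B1}   OUT={a@B3, b@B1, d@B0}
  B1:   IN={a@B3, b@B1, d@B0}   OUT={a@B3, b@B1, d@B1}
  B2:   IN={a@B3, b@B1, d@B1}   OUT={a@B2, b@B1, d@B1}
  B3:   IN={a@B2, b@B1, d@B1}   OUT={a@B3, b@B1, d@B1}
  B4:   IN={a@B3, b@B1, d@B1}   OUT={a@B3, b@B1, d@B4}
  B5:   IN={a@B3, b@B1, d@B4}   OUT={a@B3, b@B1, c@B5, d@B4}

Merge at B3: IN[B3] = OUT[B2] = {a@B2, b@B1, d@B1}
Applying B3's transfer function to that IN value gives OUT[B3] (row B3 above).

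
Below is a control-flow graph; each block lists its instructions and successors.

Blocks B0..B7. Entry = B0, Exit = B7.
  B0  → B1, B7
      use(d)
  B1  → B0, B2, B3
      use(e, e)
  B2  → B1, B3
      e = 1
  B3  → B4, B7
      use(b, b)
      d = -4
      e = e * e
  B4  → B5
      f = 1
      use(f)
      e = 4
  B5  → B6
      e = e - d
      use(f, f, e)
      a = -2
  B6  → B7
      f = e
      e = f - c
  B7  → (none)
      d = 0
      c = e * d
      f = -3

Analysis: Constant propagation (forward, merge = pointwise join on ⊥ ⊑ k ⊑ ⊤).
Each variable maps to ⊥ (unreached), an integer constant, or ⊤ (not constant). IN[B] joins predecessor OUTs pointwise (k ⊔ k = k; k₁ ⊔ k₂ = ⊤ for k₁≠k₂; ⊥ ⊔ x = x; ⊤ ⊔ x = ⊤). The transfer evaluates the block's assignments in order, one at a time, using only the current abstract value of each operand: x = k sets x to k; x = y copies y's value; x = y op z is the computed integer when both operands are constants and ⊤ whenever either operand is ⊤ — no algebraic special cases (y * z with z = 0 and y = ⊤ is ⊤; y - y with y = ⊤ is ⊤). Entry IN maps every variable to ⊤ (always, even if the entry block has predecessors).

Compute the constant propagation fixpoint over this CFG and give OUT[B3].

Answer: {a: ⊤, b: ⊤, c: ⊤, d: -4, e: ⊤, f: ⊤}

Working:
Fixpoint table:
  B0:  IN=(all ⊤)  OUT=(all ⊤)
  B1:  IN=(all ⊤)  OUT=(all ⊤)
  B2:  IN=(all ⊤)  OUT={e:1; rest ⊤}
  B3:  IN=(all ⊤)  OUT={d:-4; rest ⊤}
  B4:  IN={d:-4; rest ⊤}  OUT={d:-4, e:4, f:1; rest ⊤}
  B5:  IN={d:-4, e:4, f:1; rest ⊤}  OUT={a:-2, d:-4, e:8, f:1; rest ⊤}
  B6:  IN={a:-2, d:-4, e:8, f:1; rest ⊤}  OUT={a:-2, d:-4, f:8; rest ⊤}
  B7:  IN=(all ⊤)  OUT={d:0, f:-3; rest ⊤}

Merge at B3: IN[B3] = OUT[B1] ⊔ OUT[B2] = {a: ⊤, b: ⊤, c: ⊤, d: ⊤, e: ⊤, f: ⊤}
Applying B3's transfer function to that IN value gives OUT[B3] (row B3 above).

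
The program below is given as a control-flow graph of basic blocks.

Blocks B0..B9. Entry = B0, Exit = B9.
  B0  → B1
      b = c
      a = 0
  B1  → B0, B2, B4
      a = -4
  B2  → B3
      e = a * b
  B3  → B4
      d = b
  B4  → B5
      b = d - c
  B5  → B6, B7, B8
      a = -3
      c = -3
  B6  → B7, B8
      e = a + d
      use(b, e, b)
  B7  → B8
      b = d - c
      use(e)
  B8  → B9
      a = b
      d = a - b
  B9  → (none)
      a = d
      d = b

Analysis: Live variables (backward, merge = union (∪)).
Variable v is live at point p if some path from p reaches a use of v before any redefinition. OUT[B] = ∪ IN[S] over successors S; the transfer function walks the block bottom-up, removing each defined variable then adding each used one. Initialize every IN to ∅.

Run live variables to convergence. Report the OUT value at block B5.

Answer: {a, b, c, d, e}

Derivation:
Fixpoint table:
  B0: | IN={c, d, e} | OUT={b, c, d, e}
  B1: | IN={b, c, d, e} | OUT={a, b, c, d, e}
  B2: | IN={a, b, c} | OUT={b, c, e}
  B3: | IN={b, c, e} | OUT={c, d, e}
  B4: | IN={c, d, e} | OUT={b, d, e}
  B5: | IN={b, d, e} | OUT={a, b, c, d, e}
  B6: | IN={a, b, c, d} | OUT={b, c, d, e}
  B7: | IN={c, d, e} | OUT={b}
  B8: | IN={b} | OUT={b, d}
  B9: | IN={b, d} | OUT={}

Merge at B5: OUT[B5] = IN[B6] ⊔ IN[B7] ⊔ IN[B8] = {a, b, c, d, e}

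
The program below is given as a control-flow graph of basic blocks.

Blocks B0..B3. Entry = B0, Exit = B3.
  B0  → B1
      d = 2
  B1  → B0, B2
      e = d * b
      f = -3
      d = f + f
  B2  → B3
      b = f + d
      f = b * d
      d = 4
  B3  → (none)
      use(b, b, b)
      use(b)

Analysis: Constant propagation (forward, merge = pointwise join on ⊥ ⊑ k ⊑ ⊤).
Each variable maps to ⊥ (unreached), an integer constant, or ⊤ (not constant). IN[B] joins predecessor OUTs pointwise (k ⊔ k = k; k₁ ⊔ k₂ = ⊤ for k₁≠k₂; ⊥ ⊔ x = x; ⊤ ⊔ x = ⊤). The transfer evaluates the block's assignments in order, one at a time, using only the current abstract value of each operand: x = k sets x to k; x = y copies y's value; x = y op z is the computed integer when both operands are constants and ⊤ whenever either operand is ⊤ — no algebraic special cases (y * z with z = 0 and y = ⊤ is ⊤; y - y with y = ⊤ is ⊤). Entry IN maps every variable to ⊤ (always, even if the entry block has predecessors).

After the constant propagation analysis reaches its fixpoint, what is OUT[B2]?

Fixpoint table:
  B0:   IN=(all ⊤)   OUT={d:2; rest ⊤}
  B1:   IN={d:2; rest ⊤}   OUT={d:-6, f:-3; rest ⊤}
  B2:   IN={d:-6, f:-3; rest ⊤}   OUT={b:-9, d:4, f:54; rest ⊤}
  B3:   IN={b:-9, d:4, f:54; rest ⊤}   OUT={b:-9, d:4, f:54; rest ⊤}

Merge at B2: IN[B2] = OUT[B1] = {a: ⊤, b: ⊤, c: ⊤, d: -6, e: ⊤, f: -3}
Applying B2's transfer function to that IN value gives OUT[B2] (row B2 above).

Answer: {a: ⊤, b: -9, c: ⊤, d: 4, e: ⊤, f: 54}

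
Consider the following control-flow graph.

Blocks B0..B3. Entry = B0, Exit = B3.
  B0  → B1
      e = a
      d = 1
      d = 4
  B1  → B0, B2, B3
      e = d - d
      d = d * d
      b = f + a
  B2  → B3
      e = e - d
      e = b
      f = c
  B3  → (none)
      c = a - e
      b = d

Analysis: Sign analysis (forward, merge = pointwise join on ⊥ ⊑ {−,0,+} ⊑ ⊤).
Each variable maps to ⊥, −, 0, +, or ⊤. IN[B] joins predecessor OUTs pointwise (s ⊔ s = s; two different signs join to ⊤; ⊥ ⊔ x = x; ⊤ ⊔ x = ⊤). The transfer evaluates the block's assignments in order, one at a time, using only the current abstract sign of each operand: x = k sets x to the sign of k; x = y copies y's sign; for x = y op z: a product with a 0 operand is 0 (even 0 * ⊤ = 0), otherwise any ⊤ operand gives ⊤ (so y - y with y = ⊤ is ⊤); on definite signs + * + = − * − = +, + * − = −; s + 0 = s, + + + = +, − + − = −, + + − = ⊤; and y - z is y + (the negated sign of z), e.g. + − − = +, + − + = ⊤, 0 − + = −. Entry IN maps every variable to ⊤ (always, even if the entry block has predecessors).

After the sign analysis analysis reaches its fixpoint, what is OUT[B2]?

Converged values:
  B0: | IN=(all ⊤) | OUT={d:+; rest ⊤}
  B1: | IN={d:+; rest ⊤} | OUT={d:+; rest ⊤}
  B2: | IN={d:+; rest ⊤} | OUT={d:+; rest ⊤}
  B3: | IN={d:+; rest ⊤} | OUT={b:+, d:+; rest ⊤}

Merge at B2: IN[B2] = OUT[B1] = {a: ⊤, b: ⊤, c: ⊤, d: +, e: ⊤, f: ⊤}
Applying B2's transfer function to that IN value gives OUT[B2] (row B2 above).

Answer: {a: ⊤, b: ⊤, c: ⊤, d: +, e: ⊤, f: ⊤}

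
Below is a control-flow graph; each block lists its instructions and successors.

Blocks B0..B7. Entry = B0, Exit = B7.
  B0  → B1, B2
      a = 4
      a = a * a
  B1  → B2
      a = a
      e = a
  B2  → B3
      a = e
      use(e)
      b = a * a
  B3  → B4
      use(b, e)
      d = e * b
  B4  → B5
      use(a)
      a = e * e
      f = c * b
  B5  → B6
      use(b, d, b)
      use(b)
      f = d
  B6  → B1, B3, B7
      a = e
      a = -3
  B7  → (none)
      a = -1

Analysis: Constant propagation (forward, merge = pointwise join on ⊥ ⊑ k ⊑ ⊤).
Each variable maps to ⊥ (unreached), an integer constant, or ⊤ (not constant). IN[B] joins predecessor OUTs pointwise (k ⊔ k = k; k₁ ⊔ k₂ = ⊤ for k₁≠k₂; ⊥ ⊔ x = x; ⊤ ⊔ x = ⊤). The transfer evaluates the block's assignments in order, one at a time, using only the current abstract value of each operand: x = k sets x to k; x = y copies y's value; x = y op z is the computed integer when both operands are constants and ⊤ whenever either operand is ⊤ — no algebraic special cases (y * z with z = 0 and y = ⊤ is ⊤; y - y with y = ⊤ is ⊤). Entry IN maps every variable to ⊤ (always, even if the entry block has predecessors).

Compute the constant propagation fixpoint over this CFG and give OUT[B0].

Answer: {a: 16, b: ⊤, c: ⊤, d: ⊤, e: ⊤, f: ⊤}

Derivation:
Converged values:
  B0:  IN=(all ⊤)  OUT={a:16; rest ⊤}
  B1:  IN=(all ⊤)  OUT=(all ⊤)
  B2:  IN=(all ⊤)  OUT=(all ⊤)
  B3:  IN=(all ⊤)  OUT=(all ⊤)
  B4:  IN=(all ⊤)  OUT=(all ⊤)
  B5:  IN=(all ⊤)  OUT=(all ⊤)
  B6:  IN=(all ⊤)  OUT={a:-3; rest ⊤}
  B7:  IN={a:-3; rest ⊤}  OUT={a:-1; rest ⊤}

B0 is the boundary node: IN[B0] = {a: ⊤, b: ⊤, c: ⊤, d: ⊤, e: ⊤, f: ⊤}
Applying B0's transfer function to that IN value gives OUT[B0] (row B0 above).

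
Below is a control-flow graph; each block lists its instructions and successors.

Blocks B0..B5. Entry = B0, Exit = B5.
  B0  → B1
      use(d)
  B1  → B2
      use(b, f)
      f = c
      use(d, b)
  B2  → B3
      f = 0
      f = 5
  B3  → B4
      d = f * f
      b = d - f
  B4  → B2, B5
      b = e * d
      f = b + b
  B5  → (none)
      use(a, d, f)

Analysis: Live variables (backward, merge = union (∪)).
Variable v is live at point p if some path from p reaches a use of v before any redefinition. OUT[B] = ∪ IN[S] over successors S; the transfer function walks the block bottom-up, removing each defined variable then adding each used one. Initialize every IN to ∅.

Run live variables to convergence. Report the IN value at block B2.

Answer: {a, e}

Working:
Per-block solution:
  B0: | IN={a, b, c, d, e, f} | OUT={a, b, c, d, e, f}
  B1: | IN={a, b, c, d, e, f} | OUT={a, e}
  B2: | IN={a, e} | OUT={a, e, f}
  B3: | IN={a, e, f} | OUT={a, d, e}
  B4: | IN={a, d, e} | OUT={a, d, e, f}
  B5: | IN={a, d, f} | OUT={}

Merge at B2: OUT[B2] = IN[B3] = {a, e, f}
Applying B2's transfer function to that OUT value gives IN[B2] (row B2 above).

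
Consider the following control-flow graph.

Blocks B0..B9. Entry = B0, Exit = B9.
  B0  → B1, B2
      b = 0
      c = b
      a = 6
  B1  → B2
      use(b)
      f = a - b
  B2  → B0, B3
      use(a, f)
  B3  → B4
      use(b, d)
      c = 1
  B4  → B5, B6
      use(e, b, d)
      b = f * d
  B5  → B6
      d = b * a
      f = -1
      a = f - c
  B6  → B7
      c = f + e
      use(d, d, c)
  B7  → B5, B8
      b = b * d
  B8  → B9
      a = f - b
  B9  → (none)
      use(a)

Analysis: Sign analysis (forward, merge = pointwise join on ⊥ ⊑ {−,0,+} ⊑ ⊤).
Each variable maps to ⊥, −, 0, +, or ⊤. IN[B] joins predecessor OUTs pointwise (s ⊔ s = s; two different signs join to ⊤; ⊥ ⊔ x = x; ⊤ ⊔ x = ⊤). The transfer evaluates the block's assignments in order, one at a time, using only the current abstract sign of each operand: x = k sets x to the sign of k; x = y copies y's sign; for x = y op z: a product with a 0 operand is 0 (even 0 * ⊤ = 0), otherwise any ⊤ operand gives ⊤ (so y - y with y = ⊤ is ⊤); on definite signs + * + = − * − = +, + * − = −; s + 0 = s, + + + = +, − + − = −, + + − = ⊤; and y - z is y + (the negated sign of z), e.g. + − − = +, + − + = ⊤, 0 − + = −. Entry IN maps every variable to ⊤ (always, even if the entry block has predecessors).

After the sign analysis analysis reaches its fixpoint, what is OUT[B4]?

Per-block solution:
  B0:  IN=(all ⊤)  OUT={a:+, b:0, c:0; rest ⊤}
  B1:  IN={a:+, b:0, c:0; rest ⊤}  OUT={a:+, b:0, c:0, f:+; rest ⊤}
  B2:  IN={a:+, b:0, c:0; rest ⊤}  OUT={a:+, b:0, c:0; rest ⊤}
  B3:  IN={a:+, b:0, c:0; rest ⊤}  OUT={a:+, b:0, c:+; rest ⊤}
  B4:  IN={a:+, b:0, c:+; rest ⊤}  OUT={a:+, c:+; rest ⊤}
  B5:  IN=(all ⊤)  OUT={f:-; rest ⊤}
  B6:  IN=(all ⊤)  OUT=(all ⊤)
  B7:  IN=(all ⊤)  OUT=(all ⊤)
  B8:  IN=(all ⊤)  OUT=(all ⊤)
  B9:  IN=(all ⊤)  OUT=(all ⊤)

Merge at B4: IN[B4] = OUT[B3] = {a: +, b: 0, c: +, d: ⊤, e: ⊤, f: ⊤}
Applying B4's transfer function to that IN value gives OUT[B4] (row B4 above).

Answer: {a: +, b: ⊤, c: +, d: ⊤, e: ⊤, f: ⊤}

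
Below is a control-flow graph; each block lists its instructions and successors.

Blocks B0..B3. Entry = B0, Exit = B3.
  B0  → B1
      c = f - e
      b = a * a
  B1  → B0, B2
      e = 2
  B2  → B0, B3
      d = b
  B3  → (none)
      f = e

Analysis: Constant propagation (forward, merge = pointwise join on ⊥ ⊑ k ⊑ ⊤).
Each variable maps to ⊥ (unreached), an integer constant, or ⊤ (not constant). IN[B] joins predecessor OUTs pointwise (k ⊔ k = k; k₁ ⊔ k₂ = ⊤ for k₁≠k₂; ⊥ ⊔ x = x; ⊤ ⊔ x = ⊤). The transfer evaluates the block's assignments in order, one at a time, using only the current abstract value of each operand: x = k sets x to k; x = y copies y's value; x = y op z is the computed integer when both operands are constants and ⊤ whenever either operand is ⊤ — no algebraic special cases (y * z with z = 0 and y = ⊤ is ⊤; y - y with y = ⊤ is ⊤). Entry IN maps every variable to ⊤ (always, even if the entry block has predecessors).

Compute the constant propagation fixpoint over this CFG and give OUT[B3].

Per-block solution:
  B0:   IN=(all ⊤)   OUT=(all ⊤)
  B1:   IN=(all ⊤)   OUT={e:2; rest ⊤}
  B2:   IN={e:2; rest ⊤}   OUT={e:2; rest ⊤}
  B3:   IN={e:2; rest ⊤}   OUT={e:2, f:2; rest ⊤}

Merge at B3: IN[B3] = OUT[B2] = {a: ⊤, b: ⊤, c: ⊤, d: ⊤, e: 2, f: ⊤}
Applying B3's transfer function to that IN value gives OUT[B3] (row B3 above).

Answer: {a: ⊤, b: ⊤, c: ⊤, d: ⊤, e: 2, f: 2}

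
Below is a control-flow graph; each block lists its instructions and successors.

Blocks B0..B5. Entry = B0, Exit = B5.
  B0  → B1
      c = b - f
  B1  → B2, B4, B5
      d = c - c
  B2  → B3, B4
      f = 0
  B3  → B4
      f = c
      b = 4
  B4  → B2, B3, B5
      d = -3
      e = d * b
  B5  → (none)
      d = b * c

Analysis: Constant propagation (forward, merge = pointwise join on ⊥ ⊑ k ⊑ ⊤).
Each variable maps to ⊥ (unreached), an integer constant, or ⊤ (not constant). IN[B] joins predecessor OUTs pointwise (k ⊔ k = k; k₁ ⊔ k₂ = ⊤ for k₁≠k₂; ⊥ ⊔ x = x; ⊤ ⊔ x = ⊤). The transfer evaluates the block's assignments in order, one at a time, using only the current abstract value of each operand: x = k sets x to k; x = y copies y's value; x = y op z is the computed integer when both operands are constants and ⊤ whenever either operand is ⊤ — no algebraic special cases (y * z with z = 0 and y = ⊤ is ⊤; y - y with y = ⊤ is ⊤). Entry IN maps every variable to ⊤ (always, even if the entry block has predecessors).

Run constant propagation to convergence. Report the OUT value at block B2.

Converged values:
  B0:  IN=(all ⊤)  OUT=(all ⊤)
  B1:  IN=(all ⊤)  OUT=(all ⊤)
  B2:  IN=(all ⊤)  OUT={f:0; rest ⊤}
  B3:  IN=(all ⊤)  OUT={b:4; rest ⊤}
  B4:  IN=(all ⊤)  OUT={d:-3; rest ⊤}
  B5:  IN=(all ⊤)  OUT=(all ⊤)

Merge at B2: IN[B2] = OUT[B1] ⊔ OUT[B4] = {a: ⊤, b: ⊤, c: ⊤, d: ⊤, e: ⊤, f: ⊤}
Applying B2's transfer function to that IN value gives OUT[B2] (row B2 above).

Answer: {a: ⊤, b: ⊤, c: ⊤, d: ⊤, e: ⊤, f: 0}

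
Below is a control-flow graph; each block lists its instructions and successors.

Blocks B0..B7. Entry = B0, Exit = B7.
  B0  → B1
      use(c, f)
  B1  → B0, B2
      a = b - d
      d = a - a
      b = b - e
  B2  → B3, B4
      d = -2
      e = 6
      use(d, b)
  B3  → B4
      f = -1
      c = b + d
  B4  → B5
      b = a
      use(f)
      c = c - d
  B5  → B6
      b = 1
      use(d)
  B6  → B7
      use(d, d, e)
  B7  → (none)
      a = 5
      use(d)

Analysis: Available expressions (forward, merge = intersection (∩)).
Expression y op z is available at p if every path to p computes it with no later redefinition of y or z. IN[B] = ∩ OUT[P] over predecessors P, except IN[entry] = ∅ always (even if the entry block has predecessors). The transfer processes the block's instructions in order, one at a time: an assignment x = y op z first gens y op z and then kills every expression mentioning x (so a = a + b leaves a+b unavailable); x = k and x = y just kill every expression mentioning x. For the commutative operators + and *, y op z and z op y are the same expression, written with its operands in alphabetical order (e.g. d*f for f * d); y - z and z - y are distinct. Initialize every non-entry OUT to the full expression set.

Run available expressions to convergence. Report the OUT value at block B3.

Answer: {a-a, b+d}

Working:
Converged values:
  B0: | IN={} | OUT={}
  B1: | IN={} | OUT={a-a}
  B2: | IN={a-a} | OUT={a-a}
  B3: | IN={a-a} | OUT={a-a, b+d}
  B4: | IN={a-a} | OUT={a-a}
  B5: | IN={a-a} | OUT={a-a}
  B6: | IN={a-a} | OUT={a-a}
  B7: | IN={a-a} | OUT={}

Merge at B3: IN[B3] = OUT[B2] = {a-a}
Applying B3's transfer function to that IN value gives OUT[B3] (row B3 above).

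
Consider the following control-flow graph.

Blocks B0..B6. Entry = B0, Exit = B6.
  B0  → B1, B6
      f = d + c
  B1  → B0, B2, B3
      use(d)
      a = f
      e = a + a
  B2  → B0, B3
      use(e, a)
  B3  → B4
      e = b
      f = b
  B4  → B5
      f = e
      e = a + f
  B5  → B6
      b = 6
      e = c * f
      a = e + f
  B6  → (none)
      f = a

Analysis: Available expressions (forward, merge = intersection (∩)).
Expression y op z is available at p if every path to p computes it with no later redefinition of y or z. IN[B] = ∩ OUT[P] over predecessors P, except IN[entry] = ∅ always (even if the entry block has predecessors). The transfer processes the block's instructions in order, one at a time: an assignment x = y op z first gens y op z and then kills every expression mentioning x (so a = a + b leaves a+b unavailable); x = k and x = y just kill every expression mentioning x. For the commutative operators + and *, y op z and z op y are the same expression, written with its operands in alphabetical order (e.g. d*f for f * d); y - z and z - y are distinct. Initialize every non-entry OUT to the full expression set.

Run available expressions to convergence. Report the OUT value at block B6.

Fixpoint table:
  B0:   IN={}   OUT={c+d}
  B1:   IN={c+d}   OUT={a+a, c+d}
  B2:   IN={a+a, c+d}   OUT={a+a, c+d}
  B3:   IN={a+a, c+d}   OUT={a+a, c+d}
  B4:   IN={a+a, c+d}   OUT={a+a, a+f, c+d}
  B5:   IN={a+a, a+f, c+d}   OUT={c*f, c+d, e+f}
  B6:   IN={c+d}   OUT={c+d}

Merge at B6: IN[B6] = OUT[B0] ∩ OUT[B5] = {c+d}
Applying B6's transfer function to that IN value gives OUT[B6] (row B6 above).

Answer: {c+d}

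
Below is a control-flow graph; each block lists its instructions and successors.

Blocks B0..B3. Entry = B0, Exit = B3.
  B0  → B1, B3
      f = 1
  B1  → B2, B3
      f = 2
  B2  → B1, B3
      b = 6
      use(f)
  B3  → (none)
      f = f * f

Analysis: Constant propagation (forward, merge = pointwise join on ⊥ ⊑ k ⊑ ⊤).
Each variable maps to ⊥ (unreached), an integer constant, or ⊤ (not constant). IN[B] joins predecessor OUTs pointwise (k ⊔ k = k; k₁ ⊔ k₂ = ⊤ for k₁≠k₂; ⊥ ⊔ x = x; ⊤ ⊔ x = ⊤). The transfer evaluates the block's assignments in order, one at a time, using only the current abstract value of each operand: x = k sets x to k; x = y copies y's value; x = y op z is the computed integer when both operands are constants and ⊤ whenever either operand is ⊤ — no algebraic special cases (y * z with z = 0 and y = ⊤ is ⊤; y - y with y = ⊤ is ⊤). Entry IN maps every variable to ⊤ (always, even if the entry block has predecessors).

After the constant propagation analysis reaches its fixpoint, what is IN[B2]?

Answer: {a: ⊤, b: ⊤, c: ⊤, d: ⊤, e: ⊤, f: 2}

Derivation:
Converged values:
  B0:   IN=(all ⊤)   OUT={f:1; rest ⊤}
  B1:   IN=(all ⊤)   OUT={f:2; rest ⊤}
  B2:   IN={f:2; rest ⊤}   OUT={b:6, f:2; rest ⊤}
  B3:   IN=(all ⊤)   OUT=(all ⊤)

Merge at B2: IN[B2] = OUT[B1] = {a: ⊤, b: ⊤, c: ⊤, d: ⊤, e: ⊤, f: 2}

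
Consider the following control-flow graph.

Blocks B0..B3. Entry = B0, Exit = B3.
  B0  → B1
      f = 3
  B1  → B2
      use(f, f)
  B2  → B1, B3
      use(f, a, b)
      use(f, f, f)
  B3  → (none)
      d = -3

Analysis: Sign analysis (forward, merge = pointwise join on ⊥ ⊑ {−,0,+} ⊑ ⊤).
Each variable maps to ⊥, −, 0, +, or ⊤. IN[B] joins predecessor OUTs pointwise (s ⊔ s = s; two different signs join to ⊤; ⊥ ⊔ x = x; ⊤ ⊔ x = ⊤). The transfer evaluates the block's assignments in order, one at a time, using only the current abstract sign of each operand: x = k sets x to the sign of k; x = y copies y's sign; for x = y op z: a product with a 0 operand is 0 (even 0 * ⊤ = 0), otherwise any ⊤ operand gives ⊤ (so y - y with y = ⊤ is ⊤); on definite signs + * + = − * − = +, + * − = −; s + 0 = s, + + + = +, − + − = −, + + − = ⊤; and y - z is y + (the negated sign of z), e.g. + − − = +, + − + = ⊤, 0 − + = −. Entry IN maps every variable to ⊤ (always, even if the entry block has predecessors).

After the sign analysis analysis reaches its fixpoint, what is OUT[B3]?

Fixpoint table:
  B0: | IN=(all ⊤) | OUT={f:+; rest ⊤}
  B1: | IN={f:+; rest ⊤} | OUT={f:+; rest ⊤}
  B2: | IN={f:+; rest ⊤} | OUT={f:+; rest ⊤}
  B3: | IN={f:+; rest ⊤} | OUT={d:-, f:+; rest ⊤}

Merge at B3: IN[B3] = OUT[B2] = {a: ⊤, b: ⊤, c: ⊤, d: ⊤, e: ⊤, f: +}
Applying B3's transfer function to that IN value gives OUT[B3] (row B3 above).

Answer: {a: ⊤, b: ⊤, c: ⊤, d: -, e: ⊤, f: +}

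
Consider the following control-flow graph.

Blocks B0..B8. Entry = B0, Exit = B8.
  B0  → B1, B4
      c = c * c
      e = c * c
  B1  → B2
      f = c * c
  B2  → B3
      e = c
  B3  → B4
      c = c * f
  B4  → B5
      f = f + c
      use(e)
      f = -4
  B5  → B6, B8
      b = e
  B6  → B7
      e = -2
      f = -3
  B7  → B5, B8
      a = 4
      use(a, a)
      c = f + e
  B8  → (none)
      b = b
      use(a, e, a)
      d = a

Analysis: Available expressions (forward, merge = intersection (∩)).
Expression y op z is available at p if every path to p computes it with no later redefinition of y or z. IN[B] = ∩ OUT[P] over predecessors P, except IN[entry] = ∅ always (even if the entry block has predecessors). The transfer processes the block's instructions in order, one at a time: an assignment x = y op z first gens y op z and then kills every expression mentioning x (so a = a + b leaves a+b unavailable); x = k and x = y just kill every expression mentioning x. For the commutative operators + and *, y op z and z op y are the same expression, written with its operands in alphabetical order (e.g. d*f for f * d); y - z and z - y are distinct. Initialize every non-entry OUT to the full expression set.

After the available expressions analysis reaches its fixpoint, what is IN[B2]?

Answer: {c*c}

Working:
Fixpoint table:
  B0:   IN={}   OUT={c*c}
  B1:   IN={c*c}   OUT={c*c}
  B2:   IN={c*c}   OUT={c*c}
  B3:   IN={c*c}   OUT={}
  B4:   IN={}   OUT={}
  B5:   IN={}   OUT={}
  B6:   IN={}   OUT={}
  B7:   IN={}   OUT={e+f}
  B8:   IN={}   OUT={}

Merge at B2: IN[B2] = OUT[B1] = {c*c}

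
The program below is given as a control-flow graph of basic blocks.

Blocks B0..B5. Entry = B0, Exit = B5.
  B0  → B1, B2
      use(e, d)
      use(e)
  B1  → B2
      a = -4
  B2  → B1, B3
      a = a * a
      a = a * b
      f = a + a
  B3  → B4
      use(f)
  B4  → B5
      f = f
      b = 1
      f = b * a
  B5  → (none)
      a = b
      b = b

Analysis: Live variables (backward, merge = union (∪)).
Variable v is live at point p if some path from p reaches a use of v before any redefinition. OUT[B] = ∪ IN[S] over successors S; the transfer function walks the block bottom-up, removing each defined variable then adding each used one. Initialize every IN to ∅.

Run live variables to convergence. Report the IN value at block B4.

Answer: {a, f}

Trace:
Per-block solution:
  B0:   IN={a, b, d, e}   OUT={a, b}
  B1:   IN={b}   OUT={a, b}
  B2:   IN={a, b}   OUT={a, b, f}
  B3:   IN={a, f}   OUT={a, f}
  B4:   IN={a, f}   OUT={b}
  B5:   IN={b}   OUT={}

Merge at B4: OUT[B4] = IN[B5] = {b}
Applying B4's transfer function to that OUT value gives IN[B4] (row B4 above).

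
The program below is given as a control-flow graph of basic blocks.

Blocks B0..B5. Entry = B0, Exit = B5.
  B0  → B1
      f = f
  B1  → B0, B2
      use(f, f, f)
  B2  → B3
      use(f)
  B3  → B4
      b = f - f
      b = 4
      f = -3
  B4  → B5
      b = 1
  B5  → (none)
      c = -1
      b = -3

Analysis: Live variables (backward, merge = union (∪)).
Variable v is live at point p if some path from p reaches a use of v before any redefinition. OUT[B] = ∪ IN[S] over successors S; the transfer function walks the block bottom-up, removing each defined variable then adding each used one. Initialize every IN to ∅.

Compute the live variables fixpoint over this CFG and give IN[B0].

Answer: {f}

Derivation:
Fixpoint table:
  B0: | IN={f} | OUT={f}
  B1: | IN={f} | OUT={f}
  B2: | IN={f} | OUT={f}
  B3: | IN={f} | OUT={}
  B4: | IN={} | OUT={}
  B5: | IN={} | OUT={}

Merge at B0: OUT[B0] = IN[B1] = {f}
Applying B0's transfer function to that OUT value gives IN[B0] (row B0 above).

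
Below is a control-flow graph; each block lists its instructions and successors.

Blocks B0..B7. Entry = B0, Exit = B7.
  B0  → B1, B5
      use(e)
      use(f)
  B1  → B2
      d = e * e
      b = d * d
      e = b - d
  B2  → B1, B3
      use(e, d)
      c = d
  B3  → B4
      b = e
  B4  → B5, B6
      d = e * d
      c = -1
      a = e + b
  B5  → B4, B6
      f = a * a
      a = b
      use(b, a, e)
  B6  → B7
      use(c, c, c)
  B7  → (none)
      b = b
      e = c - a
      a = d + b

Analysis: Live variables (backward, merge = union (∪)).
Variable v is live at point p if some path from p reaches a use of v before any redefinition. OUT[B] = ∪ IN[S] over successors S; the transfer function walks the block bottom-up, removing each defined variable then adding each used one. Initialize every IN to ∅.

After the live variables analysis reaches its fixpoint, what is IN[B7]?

Answer: {a, b, c, d}

Derivation:
Converged values:
  B0:  IN={a, b, c, d, e, f}  OUT={a, b, c, d, e}
  B1:  IN={e}  OUT={d, e}
  B2:  IN={d, e}  OUT={d, e}
  B3:  IN={d, e}  OUT={b, d, e}
  B4:  IN={b, d, e}  OUT={a, b, c, d, e}
  B5:  IN={a, b, c, d, e}  OUT={a, b, c, d, e}
  B6:  IN={a, b, c, d}  OUT={a, b, c, d}
  B7:  IN={a, b, c, d}  OUT={}

B7 is the boundary node: OUT[B7] = {}
Applying B7's transfer function to that OUT value gives IN[B7] (row B7 above).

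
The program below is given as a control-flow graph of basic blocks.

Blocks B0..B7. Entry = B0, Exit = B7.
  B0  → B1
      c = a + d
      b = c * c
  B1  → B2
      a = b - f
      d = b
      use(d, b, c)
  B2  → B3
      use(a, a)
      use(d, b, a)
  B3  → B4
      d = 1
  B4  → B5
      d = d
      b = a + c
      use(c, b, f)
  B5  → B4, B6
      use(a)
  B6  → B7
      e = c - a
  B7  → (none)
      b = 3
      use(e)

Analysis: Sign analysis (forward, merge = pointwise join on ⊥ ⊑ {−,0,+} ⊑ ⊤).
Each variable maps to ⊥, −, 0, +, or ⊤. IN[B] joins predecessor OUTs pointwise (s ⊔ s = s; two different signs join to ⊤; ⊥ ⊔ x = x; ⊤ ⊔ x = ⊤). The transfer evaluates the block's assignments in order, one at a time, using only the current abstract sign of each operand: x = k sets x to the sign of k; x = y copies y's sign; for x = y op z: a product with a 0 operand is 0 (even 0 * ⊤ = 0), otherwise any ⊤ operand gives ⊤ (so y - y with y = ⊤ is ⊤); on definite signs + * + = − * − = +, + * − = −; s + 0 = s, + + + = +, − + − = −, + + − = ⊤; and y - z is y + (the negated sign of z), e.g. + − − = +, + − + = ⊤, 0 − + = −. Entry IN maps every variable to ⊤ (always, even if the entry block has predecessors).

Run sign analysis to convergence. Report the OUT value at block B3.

Per-block solution:
  B0:  IN=(all ⊤)  OUT=(all ⊤)
  B1:  IN=(all ⊤)  OUT=(all ⊤)
  B2:  IN=(all ⊤)  OUT=(all ⊤)
  B3:  IN=(all ⊤)  OUT={d:+; rest ⊤}
  B4:  IN={d:+; rest ⊤}  OUT={d:+; rest ⊤}
  B5:  IN={d:+; rest ⊤}  OUT={d:+; rest ⊤}
  B6:  IN={d:+; rest ⊤}  OUT={d:+; rest ⊤}
  B7:  IN={d:+; rest ⊤}  OUT={b:+, d:+; rest ⊤}

Merge at B3: IN[B3] = OUT[B2] = {a: ⊤, b: ⊤, c: ⊤, d: ⊤, e: ⊤, f: ⊤}
Applying B3's transfer function to that IN value gives OUT[B3] (row B3 above).

Answer: {a: ⊤, b: ⊤, c: ⊤, d: +, e: ⊤, f: ⊤}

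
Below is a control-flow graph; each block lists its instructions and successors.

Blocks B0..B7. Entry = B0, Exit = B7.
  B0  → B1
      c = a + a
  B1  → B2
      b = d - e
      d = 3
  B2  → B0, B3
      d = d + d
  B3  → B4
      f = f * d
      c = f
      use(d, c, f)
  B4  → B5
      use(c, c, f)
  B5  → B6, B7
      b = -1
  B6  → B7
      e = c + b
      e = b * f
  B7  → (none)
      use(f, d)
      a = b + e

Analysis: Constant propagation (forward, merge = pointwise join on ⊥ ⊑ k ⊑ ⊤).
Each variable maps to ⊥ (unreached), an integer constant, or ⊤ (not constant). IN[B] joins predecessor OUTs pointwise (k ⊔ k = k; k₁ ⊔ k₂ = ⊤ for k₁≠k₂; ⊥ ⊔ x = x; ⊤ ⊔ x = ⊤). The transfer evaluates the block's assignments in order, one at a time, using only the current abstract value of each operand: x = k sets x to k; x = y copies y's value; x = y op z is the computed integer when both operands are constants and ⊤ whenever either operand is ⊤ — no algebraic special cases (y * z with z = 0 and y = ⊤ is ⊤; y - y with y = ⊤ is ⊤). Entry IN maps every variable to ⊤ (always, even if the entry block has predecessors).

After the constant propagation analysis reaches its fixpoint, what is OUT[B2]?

Answer: {a: ⊤, b: ⊤, c: ⊤, d: 6, e: ⊤, f: ⊤}

Working:
Per-block solution:
  B0: | IN=(all ⊤) | OUT=(all ⊤)
  B1: | IN=(all ⊤) | OUT={d:3; rest ⊤}
  B2: | IN={d:3; rest ⊤} | OUT={d:6; rest ⊤}
  B3: | IN={d:6; rest ⊤} | OUT={d:6; rest ⊤}
  B4: | IN={d:6; rest ⊤} | OUT={d:6; rest ⊤}
  B5: | IN={d:6; rest ⊤} | OUT={b:-1, d:6; rest ⊤}
  B6: | IN={b:-1, d:6; rest ⊤} | OUT={b:-1, d:6; rest ⊤}
  B7: | IN={b:-1, d:6; rest ⊤} | OUT={b:-1, d:6; rest ⊤}

Merge at B2: IN[B2] = OUT[B1] = {a: ⊤, b: ⊤, c: ⊤, d: 3, e: ⊤, f: ⊤}
Applying B2's transfer function to that IN value gives OUT[B2] (row B2 above).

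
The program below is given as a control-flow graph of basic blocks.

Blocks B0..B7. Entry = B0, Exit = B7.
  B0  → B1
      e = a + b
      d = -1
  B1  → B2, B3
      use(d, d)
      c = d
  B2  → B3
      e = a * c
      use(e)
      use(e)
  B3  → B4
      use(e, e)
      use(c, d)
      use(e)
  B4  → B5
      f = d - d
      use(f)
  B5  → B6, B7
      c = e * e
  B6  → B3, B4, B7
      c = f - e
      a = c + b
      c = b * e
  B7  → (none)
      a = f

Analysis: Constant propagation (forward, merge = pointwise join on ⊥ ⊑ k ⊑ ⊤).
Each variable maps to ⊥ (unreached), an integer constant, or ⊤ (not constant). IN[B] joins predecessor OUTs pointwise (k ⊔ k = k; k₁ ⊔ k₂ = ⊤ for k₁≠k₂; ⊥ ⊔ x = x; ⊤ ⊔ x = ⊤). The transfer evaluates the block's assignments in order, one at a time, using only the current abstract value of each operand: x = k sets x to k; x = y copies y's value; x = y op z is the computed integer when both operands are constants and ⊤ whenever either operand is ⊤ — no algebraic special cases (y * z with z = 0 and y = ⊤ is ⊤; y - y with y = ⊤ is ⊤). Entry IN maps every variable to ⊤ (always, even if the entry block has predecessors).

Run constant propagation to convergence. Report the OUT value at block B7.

Answer: {a: 0, b: ⊤, c: ⊤, d: -1, e: ⊤, f: 0}

Trace:
Per-block solution:
  B0:  IN=(all ⊤)  OUT={d:-1; rest ⊤}
  B1:  IN={d:-1; rest ⊤}  OUT={c:-1, d:-1; rest ⊤}
  B2:  IN={c:-1, d:-1; rest ⊤}  OUT={c:-1, d:-1; rest ⊤}
  B3:  IN={d:-1; rest ⊤}  OUT={d:-1; rest ⊤}
  B4:  IN={d:-1; rest ⊤}  OUT={d:-1, f:0; rest ⊤}
  B5:  IN={d:-1, f:0; rest ⊤}  OUT={d:-1, f:0; rest ⊤}
  B6:  IN={d:-1, f:0; rest ⊤}  OUT={d:-1, f:0; rest ⊤}
  B7:  IN={d:-1, f:0; rest ⊤}  OUT={a:0, d:-1, f:0; rest ⊤}

Merge at B7: IN[B7] = OUT[B5] ⊔ OUT[B6] = {a: ⊤, b: ⊤, c: ⊤, d: -1, e: ⊤, f: 0}
Applying B7's transfer function to that IN value gives OUT[B7] (row B7 above).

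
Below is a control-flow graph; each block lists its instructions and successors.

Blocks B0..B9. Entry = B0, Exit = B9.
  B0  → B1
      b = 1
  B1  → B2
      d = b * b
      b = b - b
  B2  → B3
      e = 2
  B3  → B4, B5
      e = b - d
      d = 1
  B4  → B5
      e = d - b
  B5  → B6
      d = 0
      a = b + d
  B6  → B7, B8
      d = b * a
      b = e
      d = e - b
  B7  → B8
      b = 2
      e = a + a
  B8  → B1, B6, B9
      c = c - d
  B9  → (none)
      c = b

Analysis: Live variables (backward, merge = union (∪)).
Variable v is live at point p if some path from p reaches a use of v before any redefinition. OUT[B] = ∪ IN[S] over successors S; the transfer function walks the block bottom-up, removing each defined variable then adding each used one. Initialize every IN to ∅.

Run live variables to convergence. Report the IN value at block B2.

Fixpoint table:
  B0:   IN={c}   OUT={b, c}
  B1:   IN={b, c}   OUT={b, c, d}
  B2:   IN={b, c, d}   OUT={b, c, d}
  B3:   IN={b, c, d}   OUT={b, c, d, e}
  B4:   IN={b, c, d}   OUT={b, c, e}
  B5:   IN={b, c, e}   OUT={a, b, c, e}
  B6:   IN={a, b, c, e}   OUT={a, b, c, d, e}
  B7:   IN={a, c, d}   OUT={a, b, c, d, e}
  B8:   IN={a, b, c, d, e}   OUT={a, b, c, e}
  B9:   IN={b}   OUT={}

Merge at B2: OUT[B2] = IN[B3] = {b, c, d}
Applying B2's transfer function to that OUT value gives IN[B2] (row B2 above).

Answer: {b, c, d}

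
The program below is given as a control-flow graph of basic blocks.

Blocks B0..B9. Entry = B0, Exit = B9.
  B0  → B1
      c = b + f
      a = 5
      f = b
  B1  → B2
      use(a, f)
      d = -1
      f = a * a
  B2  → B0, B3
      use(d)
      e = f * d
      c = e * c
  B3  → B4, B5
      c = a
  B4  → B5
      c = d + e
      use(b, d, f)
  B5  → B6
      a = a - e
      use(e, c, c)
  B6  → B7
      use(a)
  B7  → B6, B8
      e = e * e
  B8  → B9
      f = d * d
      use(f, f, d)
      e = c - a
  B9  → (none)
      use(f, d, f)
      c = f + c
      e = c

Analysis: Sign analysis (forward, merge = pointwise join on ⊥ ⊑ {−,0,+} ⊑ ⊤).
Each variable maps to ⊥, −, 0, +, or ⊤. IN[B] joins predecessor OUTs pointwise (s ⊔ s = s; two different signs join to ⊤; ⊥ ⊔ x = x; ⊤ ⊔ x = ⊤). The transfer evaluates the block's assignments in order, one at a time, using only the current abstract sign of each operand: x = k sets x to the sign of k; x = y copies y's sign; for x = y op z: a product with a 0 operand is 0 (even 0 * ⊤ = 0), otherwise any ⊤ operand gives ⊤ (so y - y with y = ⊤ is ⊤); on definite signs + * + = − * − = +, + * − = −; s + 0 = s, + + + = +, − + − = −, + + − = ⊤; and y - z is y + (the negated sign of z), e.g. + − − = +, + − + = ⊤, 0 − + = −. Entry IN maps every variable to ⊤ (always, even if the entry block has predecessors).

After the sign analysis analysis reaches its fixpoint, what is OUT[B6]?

Converged values:
  B0: | IN=(all ⊤) | OUT={a:+; rest ⊤}
  B1: | IN={a:+; rest ⊤} | OUT={a:+, d:-, f:+; rest ⊤}
  B2: | IN={a:+, d:-, f:+; rest ⊤} | OUT={a:+, d:-, e:-, f:+; rest ⊤}
  B3: | IN={a:+, d:-, e:-, f:+; rest ⊤} | OUT={a:+, c:+, d:-, e:-, f:+; rest ⊤}
  B4: | IN={a:+, c:+, d:-, e:-, f:+; rest ⊤} | OUT={a:+, c:-, d:-, e:-, f:+; rest ⊤}
  B5: | IN={a:+, d:-, e:-, f:+; rest ⊤} | OUT={a:+, d:-, e:-, f:+; rest ⊤}
  B6: | IN={a:+, d:-, f:+; rest ⊤} | OUT={a:+, d:-, f:+; rest ⊤}
  B7: | IN={a:+, d:-, f:+; rest ⊤} | OUT={a:+, d:-, f:+; rest ⊤}
  B8: | IN={a:+, d:-, f:+; rest ⊤} | OUT={a:+, d:-, f:+; rest ⊤}
  B9: | IN={a:+, d:-, f:+; rest ⊤} | OUT={a:+, d:-, f:+; rest ⊤}

Merge at B6: IN[B6] = OUT[B5] ⊔ OUT[B7] = {a: +, b: ⊤, c: ⊤, d: -, e: ⊤, f: +}
Applying B6's transfer function to that IN value gives OUT[B6] (row B6 above).

Answer: {a: +, b: ⊤, c: ⊤, d: -, e: ⊤, f: +}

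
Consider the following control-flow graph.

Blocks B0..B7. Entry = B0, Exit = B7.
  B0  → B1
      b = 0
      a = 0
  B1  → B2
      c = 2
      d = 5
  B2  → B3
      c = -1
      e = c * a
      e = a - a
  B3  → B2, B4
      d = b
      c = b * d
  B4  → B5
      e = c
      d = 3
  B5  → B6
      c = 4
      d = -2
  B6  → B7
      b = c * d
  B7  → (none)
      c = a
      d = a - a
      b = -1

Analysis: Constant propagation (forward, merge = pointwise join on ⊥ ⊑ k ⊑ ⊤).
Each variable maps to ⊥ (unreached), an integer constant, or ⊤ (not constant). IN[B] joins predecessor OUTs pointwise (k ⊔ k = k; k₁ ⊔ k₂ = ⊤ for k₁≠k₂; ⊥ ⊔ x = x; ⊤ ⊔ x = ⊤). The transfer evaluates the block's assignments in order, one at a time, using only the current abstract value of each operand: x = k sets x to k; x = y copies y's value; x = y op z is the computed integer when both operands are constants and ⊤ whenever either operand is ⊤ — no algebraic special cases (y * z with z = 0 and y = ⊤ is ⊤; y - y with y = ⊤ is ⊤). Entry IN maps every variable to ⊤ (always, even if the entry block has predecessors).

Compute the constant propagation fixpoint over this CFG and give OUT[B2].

Answer: {a: 0, b: 0, c: -1, d: ⊤, e: 0, f: ⊤}

Trace:
Fixpoint table:
  B0:  IN=(all ⊤)  OUT={a:0, b:0; rest ⊤}
  B1:  IN={a:0, b:0; rest ⊤}  OUT={a:0, b:0, c:2, d:5; rest ⊤}
  B2:  IN={a:0, b:0; rest ⊤}  OUT={a:0, b:0, c:-1, e:0; rest ⊤}
  B3:  IN={a:0, b:0, c:-1, e:0; rest ⊤}  OUT={a:0, b:0, c:0, d:0, e:0; rest ⊤}
  B4:  IN={a:0, b:0, c:0, d:0, e:0; rest ⊤}  OUT={a:0, b:0, c:0, d:3, e:0; rest ⊤}
  B5:  IN={a:0, b:0, c:0, d:3, e:0; rest ⊤}  OUT={a:0, b:0, c:4, d:-2, e:0; rest ⊤}
  B6:  IN={a:0, b:0, c:4, d:-2, e:0; rest ⊤}  OUT={a:0, b:-8, c:4, d:-2, e:0; rest ⊤}
  B7:  IN={a:0, b:-8, c:4, d:-2, e:0; rest ⊤}  OUT={a:0, b:-1, c:0, d:0, e:0; rest ⊤}

Merge at B2: IN[B2] = OUT[B1] ⊔ OUT[B3] = {a: 0, b: 0, c: ⊤, d: ⊤, e: ⊤, f: ⊤}
Applying B2's transfer function to that IN value gives OUT[B2] (row B2 above).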